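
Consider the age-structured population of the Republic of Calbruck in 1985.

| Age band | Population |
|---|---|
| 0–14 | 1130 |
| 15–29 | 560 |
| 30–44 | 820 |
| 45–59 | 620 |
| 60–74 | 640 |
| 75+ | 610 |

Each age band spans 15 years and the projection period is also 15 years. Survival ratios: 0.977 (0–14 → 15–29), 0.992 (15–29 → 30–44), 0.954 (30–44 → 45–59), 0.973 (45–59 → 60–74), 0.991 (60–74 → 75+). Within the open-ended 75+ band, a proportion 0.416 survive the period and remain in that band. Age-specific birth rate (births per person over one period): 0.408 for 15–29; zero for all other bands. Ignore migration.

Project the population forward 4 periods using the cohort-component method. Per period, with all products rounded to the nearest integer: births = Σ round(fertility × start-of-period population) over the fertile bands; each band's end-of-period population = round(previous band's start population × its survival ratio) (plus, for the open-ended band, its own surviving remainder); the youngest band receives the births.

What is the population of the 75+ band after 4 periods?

992

After projecting period 1:
Births: 560 × 0.408 = 228
15–29: 1130 × 0.977 = 1104
30–44: 560 × 0.992 = 556
45–59: 820 × 0.954 = 782
60–74: 620 × 0.973 = 603
75+: 640 × 0.991 + 610 × 0.416 = 634 + 254 = 888
End of period: [228, 1104, 556, 782, 603, 888]
After projecting period 2:
Births: 1104 × 0.408 = 450
15–29: 228 × 0.977 = 223
30–44: 1104 × 0.992 = 1095
45–59: 556 × 0.954 = 530
60–74: 782 × 0.973 = 761
75+: 603 × 0.991 + 888 × 0.416 = 598 + 369 = 967
End of period: [450, 223, 1095, 530, 761, 967]
After projecting period 3:
Births: 223 × 0.408 = 91
15–29: 450 × 0.977 = 440
30–44: 223 × 0.992 = 221
45–59: 1095 × 0.954 = 1045
60–74: 530 × 0.973 = 516
75+: 761 × 0.991 + 967 × 0.416 = 754 + 402 = 1156
End of period: [91, 440, 221, 1045, 516, 1156]
After projecting period 4:
Births: 440 × 0.408 = 180
15–29: 91 × 0.977 = 89
30–44: 440 × 0.992 = 436
45–59: 221 × 0.954 = 211
60–74: 1045 × 0.973 = 1017
75+: 516 × 0.991 + 1156 × 0.416 = 511 + 481 = 992
End of period: [180, 89, 436, 211, 1017, 992]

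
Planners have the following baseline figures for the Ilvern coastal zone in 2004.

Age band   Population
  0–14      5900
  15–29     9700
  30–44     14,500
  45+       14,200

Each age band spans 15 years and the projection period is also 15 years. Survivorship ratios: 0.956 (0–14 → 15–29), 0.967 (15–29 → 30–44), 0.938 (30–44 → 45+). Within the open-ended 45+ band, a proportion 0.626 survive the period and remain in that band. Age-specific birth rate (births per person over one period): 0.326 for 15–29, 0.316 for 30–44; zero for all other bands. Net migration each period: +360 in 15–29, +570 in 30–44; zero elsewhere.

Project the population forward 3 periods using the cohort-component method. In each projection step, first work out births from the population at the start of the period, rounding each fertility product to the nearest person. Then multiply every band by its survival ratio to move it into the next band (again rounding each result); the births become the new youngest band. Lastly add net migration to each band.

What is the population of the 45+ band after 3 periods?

20633

Numbering the bands 1..4 from youngest to oldest:
Period 1:
Births: 9700 × 0.326 = 3162 ; 14500 × 0.316 = 4582 — total 7744
Band 2: 5900 × 0.956 = 5640
Band 3: 9700 × 0.967 = 9380
Band 4: 14500 × 0.938 + 14200 × 0.626 = 13601 + 8889 = 22490
Net migration: Band 2 + 360 → 6000; Band 3 + 570 → 9950
End of period: [7744, 6000, 9950, 22490]
Period 2:
Births: 6000 × 0.326 = 1956 ; 9950 × 0.316 = 3144 — total 5100
Band 2: 7744 × 0.956 = 7403
Band 3: 6000 × 0.967 = 5802
Band 4: 9950 × 0.938 + 22490 × 0.626 = 9333 + 14079 = 23412
Net migration: Band 2 + 360 → 7763; Band 3 + 570 → 6372
End of period: [5100, 7763, 6372, 23412]
Period 3:
Births: 7763 × 0.326 = 2531 ; 6372 × 0.316 = 2014 — total 4545
Band 2: 5100 × 0.956 = 4876
Band 3: 7763 × 0.967 = 7507
Band 4: 6372 × 0.938 + 23412 × 0.626 = 5977 + 14656 = 20633
Net migration: Band 2 + 360 → 5236; Band 3 + 570 → 8077
End of period: [4545, 5236, 8077, 20633]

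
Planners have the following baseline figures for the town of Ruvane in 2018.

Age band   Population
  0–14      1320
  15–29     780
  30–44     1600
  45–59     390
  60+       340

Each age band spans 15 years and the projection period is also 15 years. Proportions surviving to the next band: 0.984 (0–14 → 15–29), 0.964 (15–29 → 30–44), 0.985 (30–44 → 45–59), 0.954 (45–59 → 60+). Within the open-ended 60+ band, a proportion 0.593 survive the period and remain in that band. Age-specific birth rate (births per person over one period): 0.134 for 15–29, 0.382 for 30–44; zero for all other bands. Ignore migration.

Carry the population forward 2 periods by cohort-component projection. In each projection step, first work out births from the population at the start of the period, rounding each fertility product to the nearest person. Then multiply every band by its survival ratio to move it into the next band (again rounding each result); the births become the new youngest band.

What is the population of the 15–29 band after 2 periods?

(Groups numbered youngest = 1 to oldest = 5.)
Period 1.
Births: 780 × 0.134 = 105  |  1600 × 0.382 = 611 ⇒ total 716
Group 2: 1320 × 0.984 = 1299
Group 3: 780 × 0.964 = 752
Group 4: 1600 × 0.985 = 1576
Group 5: 390 × 0.954 + 340 × 0.593 = 372 + 202 = 574
→ [716, 1299, 752, 1576, 574]
Period 2.
Births: 1299 × 0.134 = 174  |  752 × 0.382 = 287 ⇒ total 461
Group 2: 716 × 0.984 = 705
Group 3: 1299 × 0.964 = 1252
Group 4: 752 × 0.985 = 741
Group 5: 1576 × 0.954 + 574 × 0.593 = 1504 + 340 = 1844
→ [461, 705, 1252, 741, 1844]

705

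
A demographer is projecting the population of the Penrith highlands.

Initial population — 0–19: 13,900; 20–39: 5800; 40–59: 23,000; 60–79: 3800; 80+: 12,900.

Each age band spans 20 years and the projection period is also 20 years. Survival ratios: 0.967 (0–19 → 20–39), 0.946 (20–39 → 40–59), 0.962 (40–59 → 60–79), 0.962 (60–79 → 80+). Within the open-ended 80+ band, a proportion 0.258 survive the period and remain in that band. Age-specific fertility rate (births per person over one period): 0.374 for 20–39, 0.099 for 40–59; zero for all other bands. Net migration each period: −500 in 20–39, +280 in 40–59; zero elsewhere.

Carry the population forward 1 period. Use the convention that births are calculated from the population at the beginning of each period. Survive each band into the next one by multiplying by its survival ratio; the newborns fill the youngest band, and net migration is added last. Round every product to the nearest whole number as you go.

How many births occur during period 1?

4446

(Bands numbered youngest = 1 to oldest = 5.)
Period 1.
Births: 5800 × 0.374 = 2169  |  23000 × 0.099 = 2277 — total 4446
Band 2: 13900 × 0.967 = 13441
Band 3: 5800 × 0.946 = 5487
Band 4: 23000 × 0.962 = 22126
Band 5: 3800 × 0.962 + 12900 × 0.258 = 3656 + 3328 = 6984
Net migration: Band 2 − 500 → 12941; Band 3 + 280 → 5767
Giving 4446 / 12941 / 5767 / 22126 / 6984.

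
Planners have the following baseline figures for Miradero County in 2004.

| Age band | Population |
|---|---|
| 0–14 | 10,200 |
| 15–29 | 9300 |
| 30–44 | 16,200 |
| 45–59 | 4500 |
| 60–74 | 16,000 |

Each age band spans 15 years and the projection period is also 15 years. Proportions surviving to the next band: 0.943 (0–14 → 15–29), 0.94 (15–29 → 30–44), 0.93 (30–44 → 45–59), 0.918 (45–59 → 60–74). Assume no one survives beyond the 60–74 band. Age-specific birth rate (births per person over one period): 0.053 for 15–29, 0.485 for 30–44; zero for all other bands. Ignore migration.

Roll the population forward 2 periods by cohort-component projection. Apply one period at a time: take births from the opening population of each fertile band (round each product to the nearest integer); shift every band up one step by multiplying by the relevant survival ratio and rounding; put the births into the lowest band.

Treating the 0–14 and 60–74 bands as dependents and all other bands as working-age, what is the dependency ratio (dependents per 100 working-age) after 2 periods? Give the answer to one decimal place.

74.2

Period 1.
Births: 9300 * 0.053 = 493 ; 16200 * 0.485 = 7857 → 8350
15–29: 10200 * 0.943 = 9619
30–44: 9300 * 0.94 = 8742
45–59: 16200 * 0.93 = 15066
60–74: 4500 * 0.918 = 4131
End of period: [8350, 9619, 8742, 15066, 4131]
Period 2.
Births: 9619 * 0.053 = 510 ; 8742 * 0.485 = 4240 → 4750
15–29: 8350 * 0.943 = 7874
30–44: 9619 * 0.94 = 9042
45–59: 8742 * 0.93 = 8130
60–74: 15066 * 0.918 = 13831
End of period: [4750, 7874, 9042, 8130, 13831]
Dependents (band 0–14 + band 60–74) = 4750 + 13831 = 18581; working-age = 25046; ratio = 18581/25046 × 100 = 74.2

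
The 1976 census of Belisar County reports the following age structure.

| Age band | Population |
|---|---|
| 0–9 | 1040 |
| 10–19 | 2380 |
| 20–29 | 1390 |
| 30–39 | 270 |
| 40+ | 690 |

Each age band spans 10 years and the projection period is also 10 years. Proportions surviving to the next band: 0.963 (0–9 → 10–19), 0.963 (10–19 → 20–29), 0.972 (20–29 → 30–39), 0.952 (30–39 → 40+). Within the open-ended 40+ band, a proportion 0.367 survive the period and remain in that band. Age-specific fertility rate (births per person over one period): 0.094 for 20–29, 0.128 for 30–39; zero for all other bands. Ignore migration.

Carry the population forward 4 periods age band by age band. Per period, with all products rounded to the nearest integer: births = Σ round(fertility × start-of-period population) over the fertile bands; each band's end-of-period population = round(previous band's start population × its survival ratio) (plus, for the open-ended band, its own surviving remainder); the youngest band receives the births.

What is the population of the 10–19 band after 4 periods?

362

Call the bands 1 to 5, youngest first.
[period 1]
Births: 1390 × 0.094 = 131, 270 × 0.128 = 35 → 166
Band 2: 1040 × 0.963 = 1002
Band 3: 2380 × 0.963 = 2292
Band 4: 1390 × 0.972 = 1351
Band 5: 270 × 0.952 + 690 × 0.367 = 257 + 253 = 510
Population now: 0–9=166, 10–19=1002, 20–29=2292, 30–39=1351, 40+=510
[period 2]
Births: 2292 × 0.094 = 215, 1351 × 0.128 = 173 → 388
Band 2: 166 × 0.963 = 160
Band 3: 1002 × 0.963 = 965
Band 4: 2292 × 0.972 = 2228
Band 5: 1351 × 0.952 + 510 × 0.367 = 1286 + 187 = 1473
Population now: 0–9=388, 10–19=160, 20–29=965, 30–39=2228, 40+=1473
[period 3]
Births: 965 × 0.094 = 91, 2228 × 0.128 = 285 → 376
Band 2: 388 × 0.963 = 374
Band 3: 160 × 0.963 = 154
Band 4: 965 × 0.972 = 938
Band 5: 2228 × 0.952 + 1473 × 0.367 = 2121 + 541 = 2662
Population now: 0–9=376, 10–19=374, 20–29=154, 30–39=938, 40+=2662
[period 4]
Births: 154 × 0.094 = 14, 938 × 0.128 = 120 → 134
Band 2: 376 × 0.963 = 362
Band 3: 374 × 0.963 = 360
Band 4: 154 × 0.972 = 150
Band 5: 938 × 0.952 + 2662 × 0.367 = 893 + 977 = 1870
Population now: 0–9=134, 10–19=362, 20–29=360, 30–39=150, 40+=1870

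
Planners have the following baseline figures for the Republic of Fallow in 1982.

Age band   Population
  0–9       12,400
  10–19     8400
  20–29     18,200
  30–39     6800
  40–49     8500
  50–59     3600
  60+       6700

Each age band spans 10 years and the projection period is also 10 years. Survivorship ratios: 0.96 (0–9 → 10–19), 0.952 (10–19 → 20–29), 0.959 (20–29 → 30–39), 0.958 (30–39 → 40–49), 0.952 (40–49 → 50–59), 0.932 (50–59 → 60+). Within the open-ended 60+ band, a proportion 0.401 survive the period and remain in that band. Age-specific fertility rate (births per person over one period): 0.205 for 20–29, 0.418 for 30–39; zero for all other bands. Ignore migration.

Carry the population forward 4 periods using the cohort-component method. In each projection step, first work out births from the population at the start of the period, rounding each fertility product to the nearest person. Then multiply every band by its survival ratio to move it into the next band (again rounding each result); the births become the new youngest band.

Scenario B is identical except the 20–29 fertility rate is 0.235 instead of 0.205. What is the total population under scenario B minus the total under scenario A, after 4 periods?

Call the groups 1 to 7, youngest first.
Period 1:
Births: 18200 × 0.205 = 3731  |  6800 × 0.418 = 2842 → 6573
Group 2: 12400 × 0.96 = 11904
Group 3: 8400 × 0.952 = 7997
Group 4: 18200 × 0.959 = 17454
Group 5: 6800 × 0.958 = 6514
Group 6: 8500 × 0.952 = 8092
Group 7: 3600 × 0.932 + 6700 × 0.401 = 3355 + 2687 = 6042
→ [6573, 11904, 7997, 17454, 6514, 8092, 6042]
Period 2:
Births: 7997 × 0.205 = 1639  |  17454 × 0.418 = 7296 → 8935
Group 2: 6573 × 0.96 = 6310
Group 3: 11904 × 0.952 = 11333
Group 4: 7997 × 0.959 = 7669
Group 5: 17454 × 0.958 = 16721
Group 6: 6514 × 0.952 = 6201
Group 7: 8092 × 0.932 + 6042 × 0.401 = 7542 + 2423 = 9965
→ [8935, 6310, 11333, 7669, 16721, 6201, 9965]
Period 3:
Births: 11333 × 0.205 = 2323  |  7669 × 0.418 = 3206 → 5529
Group 2: 8935 × 0.96 = 8578
Group 3: 6310 × 0.952 = 6007
Group 4: 11333 × 0.959 = 10868
Group 5: 7669 × 0.958 = 7347
Group 6: 16721 × 0.952 = 15918
Group 7: 6201 × 0.932 + 9965 × 0.401 = 5779 + 3996 = 9775
→ [5529, 8578, 6007, 10868, 7347, 15918, 9775]
Period 4:
Births: 6007 × 0.205 = 1231  |  10868 × 0.418 = 4543 → 5774
Group 2: 5529 × 0.96 = 5308
Group 3: 8578 × 0.952 = 8166
Group 4: 6007 × 0.959 = 5761
Group 5: 10868 × 0.958 = 10412
Group 6: 7347 × 0.952 = 6994
Group 7: 15918 × 0.932 + 9775 × 0.401 = 14836 + 3920 = 18756
→ [5774, 5308, 8166, 5761, 10412, 6994, 18756]
Scenario A total after 4 periods: 61171
Scenario B projection —
Period 1:
Births: 18200 × 0.235 = 4277  |  6800 × 0.418 = 2842 → 7119
Group 2: 12400 × 0.96 = 11904
Group 3: 8400 × 0.952 = 7997
Group 4: 18200 × 0.959 = 17454
Group 5: 6800 × 0.958 = 6514
Group 6: 8500 × 0.952 = 8092
Group 7: 3600 × 0.932 + 6700 × 0.401 = 3355 + 2687 = 6042
→ [7119, 11904, 7997, 17454, 6514, 8092, 6042]
Period 2:
Births: 7997 × 0.235 = 1879  |  17454 × 0.418 = 7296 → 9175
Group 2: 7119 × 0.96 = 6834
Group 3: 11904 × 0.952 = 11333
Group 4: 7997 × 0.959 = 7669
Group 5: 17454 × 0.958 = 16721
Group 6: 6514 × 0.952 = 6201
Group 7: 8092 × 0.932 + 6042 × 0.401 = 7542 + 2423 = 9965
→ [9175, 6834, 11333, 7669, 16721, 6201, 9965]
Period 3:
Births: 11333 × 0.235 = 2663  |  7669 × 0.418 = 3206 → 5869
Group 2: 9175 × 0.96 = 8808
Group 3: 6834 × 0.952 = 6506
Group 4: 11333 × 0.959 = 10868
Group 5: 7669 × 0.958 = 7347
Group 6: 16721 × 0.952 = 15918
Group 7: 6201 × 0.932 + 9965 × 0.401 = 5779 + 3996 = 9775
→ [5869, 8808, 6506, 10868, 7347, 15918, 9775]
Period 4:
Births: 6506 × 0.235 = 1529  |  10868 × 0.418 = 4543 → 6072
Group 2: 5869 × 0.96 = 5634
Group 3: 8808 × 0.952 = 8385
Group 4: 6506 × 0.959 = 6239
Group 5: 10868 × 0.958 = 10412
Group 6: 7347 × 0.952 = 6994
Group 7: 15918 × 0.932 + 9775 × 0.401 = 14836 + 3920 = 18756
→ [6072, 5634, 8385, 6239, 10412, 6994, 18756]
Scenario B total after 4 periods: 62492
Difference B − A = 62492 − 61171 = 1321

1321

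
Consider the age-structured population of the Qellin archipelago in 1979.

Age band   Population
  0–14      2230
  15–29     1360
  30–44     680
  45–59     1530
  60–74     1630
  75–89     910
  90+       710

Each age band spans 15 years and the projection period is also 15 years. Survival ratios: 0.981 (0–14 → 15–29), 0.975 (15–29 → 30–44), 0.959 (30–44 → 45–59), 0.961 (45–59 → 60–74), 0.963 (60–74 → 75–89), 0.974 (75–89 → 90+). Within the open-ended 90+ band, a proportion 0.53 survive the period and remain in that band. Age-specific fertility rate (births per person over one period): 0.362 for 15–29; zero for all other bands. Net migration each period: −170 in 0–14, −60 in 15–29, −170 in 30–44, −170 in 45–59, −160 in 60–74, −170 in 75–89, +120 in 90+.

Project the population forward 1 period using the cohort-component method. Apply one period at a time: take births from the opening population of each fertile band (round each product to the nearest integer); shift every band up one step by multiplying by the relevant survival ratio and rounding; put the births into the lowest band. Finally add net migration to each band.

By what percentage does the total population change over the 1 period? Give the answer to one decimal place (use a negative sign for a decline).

-9.6

Numbering the bands 1..7 from youngest to oldest:
Period 1.
Births: 1360 × 0.362 = 492
Band 2: 2230 × 0.981 = 2188
Band 3: 1360 × 0.975 = 1326
Band 4: 680 × 0.959 = 652
Band 5: 1530 × 0.961 = 1470
Band 6: 1630 × 0.963 = 1570
Band 7: 910 × 0.974 + 710 × 0.53 = 886 + 376 = 1262
Net migration: Band 1 − 170 → 322; Band 2 − 60 → 2128; Band 3 − 170 → 1156; Band 4 − 170 → 482; Band 5 − 160 → 1310; Band 6 − 170 → 1400; Band 7 + 120 → 1382
→ [322, 2128, 1156, 482, 1310, 1400, 1382]
Total: 9050 → 8180; change = -870; percentage change = -9.6%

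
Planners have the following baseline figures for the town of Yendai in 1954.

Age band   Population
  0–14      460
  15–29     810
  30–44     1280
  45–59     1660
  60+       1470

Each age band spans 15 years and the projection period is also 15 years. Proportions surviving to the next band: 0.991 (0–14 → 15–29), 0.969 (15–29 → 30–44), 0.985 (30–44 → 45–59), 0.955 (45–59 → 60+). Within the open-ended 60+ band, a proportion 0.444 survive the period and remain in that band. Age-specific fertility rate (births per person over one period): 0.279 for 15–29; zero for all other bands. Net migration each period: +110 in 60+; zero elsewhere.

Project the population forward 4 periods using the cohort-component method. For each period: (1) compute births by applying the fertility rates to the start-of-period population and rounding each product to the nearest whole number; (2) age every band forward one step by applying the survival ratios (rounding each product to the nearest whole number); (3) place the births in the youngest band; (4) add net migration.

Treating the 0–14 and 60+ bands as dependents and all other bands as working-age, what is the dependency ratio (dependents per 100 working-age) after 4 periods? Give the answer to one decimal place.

352.9

— Period 1 —
Births: 810 × 0.279 = 226
15–29: 460 × 0.991 = 456
30–44: 810 × 0.969 = 785
45–59: 1280 × 0.985 = 1261
60+: 1660 × 0.955 + 1470 × 0.444 = 1585 + 653 = 2238
Net migration: 60+ + 110 → 2348
Population now: 0–14=226, 15–29=456, 30–44=785, 45–59=1261, 60+=2348
— Period 2 —
Births: 456 × 0.279 = 127
15–29: 226 × 0.991 = 224
30–44: 456 × 0.969 = 442
45–59: 785 × 0.985 = 773
60+: 1261 × 0.955 + 2348 × 0.444 = 1204 + 1043 = 2247
Net migration: 60+ + 110 → 2357
Population now: 0–14=127, 15–29=224, 30–44=442, 45–59=773, 60+=2357
— Period 3 —
Births: 224 × 0.279 = 62
15–29: 127 × 0.991 = 126
30–44: 224 × 0.969 = 217
45–59: 442 × 0.985 = 435
60+: 773 × 0.955 + 2357 × 0.444 = 738 + 1047 = 1785
Net migration: 60+ + 110 → 1895
Population now: 0–14=62, 15–29=126, 30–44=217, 45–59=435, 60+=1895
— Period 4 —
Births: 126 × 0.279 = 35
15–29: 62 × 0.991 = 61
30–44: 126 × 0.969 = 122
45–59: 217 × 0.985 = 214
60+: 435 × 0.955 + 1895 × 0.444 = 415 + 841 = 1256
Net migration: 60+ + 110 → 1366
Population now: 0–14=35, 15–29=61, 30–44=122, 45–59=214, 60+=1366
Dependents (band 0–14 + band 60+) = 35 + 1366 = 1401; working-age = 397; ratio = 1401/397 × 100 = 352.9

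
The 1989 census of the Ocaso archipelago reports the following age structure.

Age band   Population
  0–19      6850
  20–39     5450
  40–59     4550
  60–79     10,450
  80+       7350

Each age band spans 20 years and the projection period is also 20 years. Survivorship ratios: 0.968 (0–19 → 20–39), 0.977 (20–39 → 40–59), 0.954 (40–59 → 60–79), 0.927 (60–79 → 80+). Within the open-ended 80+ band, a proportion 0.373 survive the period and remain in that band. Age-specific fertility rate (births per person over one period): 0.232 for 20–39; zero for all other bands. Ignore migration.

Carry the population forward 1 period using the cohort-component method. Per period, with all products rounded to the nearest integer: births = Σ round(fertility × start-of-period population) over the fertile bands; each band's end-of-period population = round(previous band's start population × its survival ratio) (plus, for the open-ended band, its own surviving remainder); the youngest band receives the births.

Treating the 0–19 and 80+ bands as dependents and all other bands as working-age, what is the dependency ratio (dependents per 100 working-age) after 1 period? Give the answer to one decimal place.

[period 1]
Births: 5450 * 0.232 = 1264
20–39: 6850 * 0.968 = 6631
40–59: 5450 * 0.977 = 5325
60–79: 4550 * 0.954 = 4341
80+: 10450 * 0.927 + 7350 * 0.373 = 9687 + 2742 = 12429
Giving 1264 / 6631 / 5325 / 4341 / 12429.
Dependents (band 0–19 + band 80+) = 1264 + 12429 = 13693; working-age = 16297; ratio = 13693/16297 × 100 = 84.0

84.0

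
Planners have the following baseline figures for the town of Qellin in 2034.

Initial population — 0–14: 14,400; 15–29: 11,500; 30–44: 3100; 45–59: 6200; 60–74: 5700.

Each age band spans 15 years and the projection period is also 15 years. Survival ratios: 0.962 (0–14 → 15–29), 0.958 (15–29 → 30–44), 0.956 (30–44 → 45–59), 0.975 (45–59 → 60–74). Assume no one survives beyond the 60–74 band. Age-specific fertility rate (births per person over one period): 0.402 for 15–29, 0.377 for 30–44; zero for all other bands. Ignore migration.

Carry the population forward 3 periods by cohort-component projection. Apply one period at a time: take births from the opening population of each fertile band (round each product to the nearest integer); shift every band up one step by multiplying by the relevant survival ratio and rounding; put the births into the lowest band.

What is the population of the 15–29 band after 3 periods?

9353

— Period 1 —
Births: 11500 × 0.402 = 4623 ; 3100 × 0.377 = 1169 — total 5792
15–29: 14400 × 0.962 = 13853
30–44: 11500 × 0.958 = 11017
45–59: 3100 × 0.956 = 2964
60–74: 6200 × 0.975 = 6045
Population now: 0–14=5792, 15–29=13853, 30–44=11017, 45–59=2964, 60–74=6045
— Period 2 —
Births: 13853 × 0.402 = 5569 ; 11017 × 0.377 = 4153 — total 9722
15–29: 5792 × 0.962 = 5572
30–44: 13853 × 0.958 = 13271
45–59: 11017 × 0.956 = 10532
60–74: 2964 × 0.975 = 2890
Population now: 0–14=9722, 15–29=5572, 30–44=13271, 45–59=10532, 60–74=2890
— Period 3 —
Births: 5572 × 0.402 = 2240 ; 13271 × 0.377 = 5003 — total 7243
15–29: 9722 × 0.962 = 9353
30–44: 5572 × 0.958 = 5338
45–59: 13271 × 0.956 = 12687
60–74: 10532 × 0.975 = 10269
Population now: 0–14=7243, 15–29=9353, 30–44=5338, 45–59=12687, 60–74=10269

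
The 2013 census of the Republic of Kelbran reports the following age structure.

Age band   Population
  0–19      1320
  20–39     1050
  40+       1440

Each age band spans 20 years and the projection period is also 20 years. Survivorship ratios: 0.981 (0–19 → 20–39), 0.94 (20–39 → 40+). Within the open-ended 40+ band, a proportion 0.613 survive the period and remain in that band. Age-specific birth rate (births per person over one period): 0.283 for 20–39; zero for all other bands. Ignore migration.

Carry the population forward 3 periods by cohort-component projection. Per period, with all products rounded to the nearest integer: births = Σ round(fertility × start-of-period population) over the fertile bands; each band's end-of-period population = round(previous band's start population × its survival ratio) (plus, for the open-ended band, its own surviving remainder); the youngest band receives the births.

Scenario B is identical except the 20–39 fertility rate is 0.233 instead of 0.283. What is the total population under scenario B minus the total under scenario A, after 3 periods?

Period 1.
Births: 1050 * 0.283 = 297
20–39: 1320 * 0.981 = 1295
40+: 1050 * 0.94 + 1440 * 0.613 = 987 + 883 = 1870
End of period: [297, 1295, 1870]
Period 2.
Births: 1295 * 0.283 = 366
20–39: 297 * 0.981 = 291
40+: 1295 * 0.94 + 1870 * 0.613 = 1217 + 1146 = 2363
End of period: [366, 291, 2363]
Period 3.
Births: 291 * 0.283 = 82
20–39: 366 * 0.981 = 359
40+: 291 * 0.94 + 2363 * 0.613 = 274 + 1449 = 1723
End of period: [82, 359, 1723]
Scenario A total after 3 periods: 2164
Scenario B projection —
Period 1.
Births: 1050 * 0.233 = 245
20–39: 1320 * 0.981 = 1295
40+: 1050 * 0.94 + 1440 * 0.613 = 987 + 883 = 1870
End of period: [245, 1295, 1870]
Period 2.
Births: 1295 * 0.233 = 302
20–39: 245 * 0.981 = 240
40+: 1295 * 0.94 + 1870 * 0.613 = 1217 + 1146 = 2363
End of period: [302, 240, 2363]
Period 3.
Births: 240 * 0.233 = 56
20–39: 302 * 0.981 = 296
40+: 240 * 0.94 + 2363 * 0.613 = 226 + 1449 = 1675
End of period: [56, 296, 1675]
Scenario B total after 3 periods: 2027
Difference B − A = 2027 − 2164 = -137

-137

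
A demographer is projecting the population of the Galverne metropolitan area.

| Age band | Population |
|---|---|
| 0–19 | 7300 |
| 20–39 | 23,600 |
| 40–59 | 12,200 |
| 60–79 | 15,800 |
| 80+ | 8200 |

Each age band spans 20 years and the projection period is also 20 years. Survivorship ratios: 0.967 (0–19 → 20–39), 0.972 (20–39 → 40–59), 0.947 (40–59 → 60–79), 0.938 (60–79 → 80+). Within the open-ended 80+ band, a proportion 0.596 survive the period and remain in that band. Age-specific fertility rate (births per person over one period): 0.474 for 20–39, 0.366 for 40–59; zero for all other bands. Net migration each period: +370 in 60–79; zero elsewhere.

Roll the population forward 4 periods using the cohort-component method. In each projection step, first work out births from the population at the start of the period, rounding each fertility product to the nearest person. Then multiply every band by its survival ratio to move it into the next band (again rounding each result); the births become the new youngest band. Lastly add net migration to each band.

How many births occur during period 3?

9685

Let group 1 be 0–19 through group 5 = 80+.
Period 1.
Births: 23600 × 0.474 = 11186, 12200 × 0.366 = 4465 → total 15651
Group 2: 7300 × 0.967 = 7059
Group 3: 23600 × 0.972 = 22939
Group 4: 12200 × 0.947 = 11553
Group 5: 15800 × 0.938 + 8200 × 0.596 = 14820 + 4887 = 19707
Net migration: Group 4 + 370 → 11923
Giving 15651 / 7059 / 22939 / 11923 / 19707.
Period 2.
Births: 7059 × 0.474 = 3346, 22939 × 0.366 = 8396 → total 11742
Group 2: 15651 × 0.967 = 15135
Group 3: 7059 × 0.972 = 6861
Group 4: 22939 × 0.947 = 21723
Group 5: 11923 × 0.938 + 19707 × 0.596 = 11184 + 11745 = 22929
Net migration: Group 4 + 370 → 22093
Giving 11742 / 15135 / 6861 / 22093 / 22929.
Period 3.
Births: 15135 × 0.474 = 7174, 6861 × 0.366 = 2511 → total 9685
Group 2: 11742 × 0.967 = 11355
Group 3: 15135 × 0.972 = 14711
Group 4: 6861 × 0.947 = 6497
Group 5: 22093 × 0.938 + 22929 × 0.596 = 20723 + 13666 = 34389
Net migration: Group 4 + 370 → 6867
Giving 9685 / 11355 / 14711 / 6867 / 34389.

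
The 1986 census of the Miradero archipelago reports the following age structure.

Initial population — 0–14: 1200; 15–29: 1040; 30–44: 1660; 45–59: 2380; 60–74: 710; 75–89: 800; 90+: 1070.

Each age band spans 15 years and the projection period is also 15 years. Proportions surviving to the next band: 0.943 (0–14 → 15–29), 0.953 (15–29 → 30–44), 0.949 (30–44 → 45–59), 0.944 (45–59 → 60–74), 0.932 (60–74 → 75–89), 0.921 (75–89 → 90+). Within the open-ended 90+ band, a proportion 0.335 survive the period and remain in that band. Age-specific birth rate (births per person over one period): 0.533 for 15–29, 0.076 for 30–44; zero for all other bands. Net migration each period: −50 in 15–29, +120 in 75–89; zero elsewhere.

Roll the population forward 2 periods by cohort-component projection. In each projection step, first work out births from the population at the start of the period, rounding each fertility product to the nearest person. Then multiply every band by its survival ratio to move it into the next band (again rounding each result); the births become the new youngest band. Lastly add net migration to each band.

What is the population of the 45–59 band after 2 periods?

Numbering the bands 1..7 from youngest to oldest:
Period 1:
Births: 1040 × 0.533 = 554, 1660 × 0.076 = 126 → total 680
Band 2: 1200 × 0.943 = 1132
Band 3: 1040 × 0.953 = 991
Band 4: 1660 × 0.949 = 1575
Band 5: 2380 × 0.944 = 2247
Band 6: 710 × 0.932 = 662
Band 7: 800 × 0.921 + 1070 × 0.335 = 737 + 358 = 1095
Net migration: Band 2 − 50 → 1082; Band 6 + 120 → 782
End of period: [680, 1082, 991, 1575, 2247, 782, 1095]
Period 2:
Births: 1082 × 0.533 = 577, 991 × 0.076 = 75 → total 652
Band 2: 680 × 0.943 = 641
Band 3: 1082 × 0.953 = 1031
Band 4: 991 × 0.949 = 940
Band 5: 1575 × 0.944 = 1487
Band 6: 2247 × 0.932 = 2094
Band 7: 782 × 0.921 + 1095 × 0.335 = 720 + 367 = 1087
Net migration: Band 2 − 50 → 591; Band 6 + 120 → 2214
End of period: [652, 591, 1031, 940, 1487, 2214, 1087]

940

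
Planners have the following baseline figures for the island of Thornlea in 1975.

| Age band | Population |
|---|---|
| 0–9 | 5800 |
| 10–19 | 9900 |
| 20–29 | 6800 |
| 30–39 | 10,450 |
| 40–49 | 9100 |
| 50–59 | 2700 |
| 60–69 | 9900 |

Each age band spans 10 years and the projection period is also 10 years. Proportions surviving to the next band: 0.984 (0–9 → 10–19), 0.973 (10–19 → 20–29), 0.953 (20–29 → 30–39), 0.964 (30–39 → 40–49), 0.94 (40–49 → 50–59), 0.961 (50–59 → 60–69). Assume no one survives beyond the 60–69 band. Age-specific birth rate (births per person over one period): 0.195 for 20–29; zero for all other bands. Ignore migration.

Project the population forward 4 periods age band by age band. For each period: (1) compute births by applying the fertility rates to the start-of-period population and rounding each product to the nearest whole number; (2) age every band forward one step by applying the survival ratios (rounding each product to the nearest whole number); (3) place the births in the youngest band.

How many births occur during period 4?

Let group 1 be 0–9 through group 7 = 60–69.
Period 1.
Births: 6800 * 0.195 = 1326
Group 2: 5800 * 0.984 = 5707
Group 3: 9900 * 0.973 = 9633
Group 4: 6800 * 0.953 = 6480
Group 5: 10450 * 0.964 = 10074
Group 6: 9100 * 0.94 = 8554
Group 7: 2700 * 0.961 = 2595
Giving 1326 / 5707 / 9633 / 6480 / 10074 / 8554 / 2595.
Period 2.
Births: 9633 * 0.195 = 1878
Group 2: 1326 * 0.984 = 1305
Group 3: 5707 * 0.973 = 5553
Group 4: 9633 * 0.953 = 9180
Group 5: 6480 * 0.964 = 6247
Group 6: 10074 * 0.94 = 9470
Group 7: 8554 * 0.961 = 8220
Giving 1878 / 1305 / 5553 / 9180 / 6247 / 9470 / 8220.
Period 3.
Births: 5553 * 0.195 = 1083
Group 2: 1878 * 0.984 = 1848
Group 3: 1305 * 0.973 = 1270
Group 4: 5553 * 0.953 = 5292
Group 5: 9180 * 0.964 = 8850
Group 6: 6247 * 0.94 = 5872
Group 7: 9470 * 0.961 = 9101
Giving 1083 / 1848 / 1270 / 5292 / 8850 / 5872 / 9101.
Period 4.
Births: 1270 * 0.195 = 248
Group 2: 1083 * 0.984 = 1066
Group 3: 1848 * 0.973 = 1798
Group 4: 1270 * 0.953 = 1210
Group 5: 5292 * 0.964 = 5101
Group 6: 8850 * 0.94 = 8319
Group 7: 5872 * 0.961 = 5643
Giving 248 / 1066 / 1798 / 1210 / 5101 / 8319 / 5643.

248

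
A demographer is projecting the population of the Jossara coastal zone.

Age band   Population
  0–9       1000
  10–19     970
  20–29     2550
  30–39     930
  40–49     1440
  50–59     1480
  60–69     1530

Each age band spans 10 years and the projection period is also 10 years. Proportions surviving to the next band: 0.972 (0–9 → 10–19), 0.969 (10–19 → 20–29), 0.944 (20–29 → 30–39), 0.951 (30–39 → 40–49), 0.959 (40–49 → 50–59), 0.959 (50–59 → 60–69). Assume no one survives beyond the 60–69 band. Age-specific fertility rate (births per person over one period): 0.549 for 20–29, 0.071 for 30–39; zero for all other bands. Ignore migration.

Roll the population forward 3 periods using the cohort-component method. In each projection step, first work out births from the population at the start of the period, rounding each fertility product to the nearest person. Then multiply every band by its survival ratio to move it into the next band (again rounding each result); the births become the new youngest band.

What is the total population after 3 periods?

7370

Numbering the bands 1..7 from youngest to oldest:
— Period 1 —
Births: 2550 × 0.549 = 1400  |  930 × 0.071 = 66 → total 1466
Band 2: 1000 × 0.972 = 972
Band 3: 970 × 0.969 = 940
Band 4: 2550 × 0.944 = 2407
Band 5: 930 × 0.951 = 884
Band 6: 1440 × 0.959 = 1381
Band 7: 1480 × 0.959 = 1419
Population now: 0–9=1466, 10–19=972, 20–29=940, 30–39=2407, 40–49=884, 50–59=1381, 60–69=1419
— Period 2 —
Births: 940 × 0.549 = 516  |  2407 × 0.071 = 171 → total 687
Band 2: 1466 × 0.972 = 1425
Band 3: 972 × 0.969 = 942
Band 4: 940 × 0.944 = 887
Band 5: 2407 × 0.951 = 2289
Band 6: 884 × 0.959 = 848
Band 7: 1381 × 0.959 = 1324
Population now: 0–9=687, 10–19=1425, 20–29=942, 30–39=887, 40–49=2289, 50–59=848, 60–69=1324
— Period 3 —
Births: 942 × 0.549 = 517  |  887 × 0.071 = 63 → total 580
Band 2: 687 × 0.972 = 668
Band 3: 1425 × 0.969 = 1381
Band 4: 942 × 0.944 = 889
Band 5: 887 × 0.951 = 844
Band 6: 2289 × 0.959 = 2195
Band 7: 848 × 0.959 = 813
Population now: 0–9=580, 10–19=668, 20–29=1381, 30–39=889, 40–49=844, 50–59=2195, 60–69=813
Total after period 3: 580 + 668 + 1381 + 889 + 844 + 2195 + 813 = 7370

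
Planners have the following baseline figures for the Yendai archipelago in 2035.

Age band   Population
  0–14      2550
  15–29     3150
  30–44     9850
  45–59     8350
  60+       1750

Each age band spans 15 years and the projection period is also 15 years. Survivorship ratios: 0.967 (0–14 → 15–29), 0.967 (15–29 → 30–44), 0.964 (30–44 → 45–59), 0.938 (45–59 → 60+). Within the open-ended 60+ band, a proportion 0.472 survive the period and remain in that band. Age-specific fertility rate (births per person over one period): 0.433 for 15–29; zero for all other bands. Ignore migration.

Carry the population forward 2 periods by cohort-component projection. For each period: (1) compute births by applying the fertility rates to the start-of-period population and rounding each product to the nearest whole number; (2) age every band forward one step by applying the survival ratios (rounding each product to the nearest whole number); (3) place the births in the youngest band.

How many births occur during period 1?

1364

[period 1]
Births: 3150 * 0.433 = 1364
15–29: 2550 * 0.967 = 2466
30–44: 3150 * 0.967 = 3046
45–59: 9850 * 0.964 = 9495
60+: 8350 * 0.938 + 1750 * 0.472 = 7832 + 826 = 8658
End of period: [1364, 2466, 3046, 9495, 8658]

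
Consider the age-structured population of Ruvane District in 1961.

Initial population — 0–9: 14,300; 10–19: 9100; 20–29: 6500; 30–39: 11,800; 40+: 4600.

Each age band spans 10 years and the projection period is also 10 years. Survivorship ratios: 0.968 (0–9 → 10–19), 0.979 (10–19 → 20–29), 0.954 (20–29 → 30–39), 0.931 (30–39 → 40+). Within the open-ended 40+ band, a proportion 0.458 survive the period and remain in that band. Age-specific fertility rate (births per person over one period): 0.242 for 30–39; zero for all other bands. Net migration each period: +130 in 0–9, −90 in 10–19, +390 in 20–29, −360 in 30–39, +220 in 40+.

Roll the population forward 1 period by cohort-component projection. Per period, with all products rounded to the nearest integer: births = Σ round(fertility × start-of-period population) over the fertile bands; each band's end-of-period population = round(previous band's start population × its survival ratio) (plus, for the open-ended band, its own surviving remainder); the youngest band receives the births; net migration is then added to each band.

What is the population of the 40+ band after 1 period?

13313

[period 1]
Births: 11800 × 0.242 = 2856
10–19: 14300 × 0.968 = 13842
20–29: 9100 × 0.979 = 8909
30–39: 6500 × 0.954 = 6201
40+: 11800 × 0.931 + 4600 × 0.458 = 10986 + 2107 = 13093
Net migration: 0–9 + 130 → 2986; 10–19 − 90 → 13752; 20–29 + 390 → 9299; 30–39 − 360 → 5841; 40+ + 220 → 13313
End of period: [2986, 13752, 9299, 5841, 13313]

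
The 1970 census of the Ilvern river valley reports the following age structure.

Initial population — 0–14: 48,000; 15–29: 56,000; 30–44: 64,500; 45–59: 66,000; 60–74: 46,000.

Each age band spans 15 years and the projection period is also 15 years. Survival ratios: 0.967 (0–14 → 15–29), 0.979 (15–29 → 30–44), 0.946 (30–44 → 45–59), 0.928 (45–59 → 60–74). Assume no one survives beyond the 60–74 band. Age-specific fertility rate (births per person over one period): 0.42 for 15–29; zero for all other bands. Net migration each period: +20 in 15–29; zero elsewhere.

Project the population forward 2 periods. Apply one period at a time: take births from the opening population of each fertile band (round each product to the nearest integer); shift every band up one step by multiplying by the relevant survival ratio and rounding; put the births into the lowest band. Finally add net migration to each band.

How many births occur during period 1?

23520

Numbering the groups 1..5 from youngest to oldest:
— Period 1 —
Births: 56000 × 0.42 = 23520
Group 2: 48000 × 0.967 = 46416
Group 3: 56000 × 0.979 = 54824
Group 4: 64500 × 0.946 = 61017
Group 5: 66000 × 0.928 = 61248
Net migration: Group 2 + 20 → 46436
→ [23520, 46436, 54824, 61017, 61248]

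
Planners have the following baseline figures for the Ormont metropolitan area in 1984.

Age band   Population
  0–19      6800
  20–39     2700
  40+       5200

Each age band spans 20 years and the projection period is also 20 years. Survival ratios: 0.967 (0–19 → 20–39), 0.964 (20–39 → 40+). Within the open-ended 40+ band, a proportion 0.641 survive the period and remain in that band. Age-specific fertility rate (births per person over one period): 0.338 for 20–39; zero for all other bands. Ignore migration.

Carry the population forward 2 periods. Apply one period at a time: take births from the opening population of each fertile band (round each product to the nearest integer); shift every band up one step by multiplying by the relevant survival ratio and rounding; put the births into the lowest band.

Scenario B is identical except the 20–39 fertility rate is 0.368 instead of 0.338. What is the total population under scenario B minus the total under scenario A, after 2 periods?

275

— Period 1 —
Births: 2700 × 0.338 = 913
20–39: 6800 × 0.967 = 6576
40+: 2700 × 0.964 + 5200 × 0.641 = 2603 + 3333 = 5936
End of period: [913, 6576, 5936]
— Period 2 —
Births: 6576 × 0.338 = 2223
20–39: 913 × 0.967 = 883
40+: 6576 × 0.964 + 5936 × 0.641 = 6339 + 3805 = 10144
End of period: [2223, 883, 10144]
Scenario A total after 2 periods: 13250
Scenario B projection —
— Period 1 —
Births: 2700 × 0.368 = 994
20–39: 6800 × 0.967 = 6576
40+: 2700 × 0.964 + 5200 × 0.641 = 2603 + 3333 = 5936
End of period: [994, 6576, 5936]
— Period 2 —
Births: 6576 × 0.368 = 2420
20–39: 994 × 0.967 = 961
40+: 6576 × 0.964 + 5936 × 0.641 = 6339 + 3805 = 10144
End of period: [2420, 961, 10144]
Scenario B total after 2 periods: 13525
Difference B − A = 13525 − 13250 = 275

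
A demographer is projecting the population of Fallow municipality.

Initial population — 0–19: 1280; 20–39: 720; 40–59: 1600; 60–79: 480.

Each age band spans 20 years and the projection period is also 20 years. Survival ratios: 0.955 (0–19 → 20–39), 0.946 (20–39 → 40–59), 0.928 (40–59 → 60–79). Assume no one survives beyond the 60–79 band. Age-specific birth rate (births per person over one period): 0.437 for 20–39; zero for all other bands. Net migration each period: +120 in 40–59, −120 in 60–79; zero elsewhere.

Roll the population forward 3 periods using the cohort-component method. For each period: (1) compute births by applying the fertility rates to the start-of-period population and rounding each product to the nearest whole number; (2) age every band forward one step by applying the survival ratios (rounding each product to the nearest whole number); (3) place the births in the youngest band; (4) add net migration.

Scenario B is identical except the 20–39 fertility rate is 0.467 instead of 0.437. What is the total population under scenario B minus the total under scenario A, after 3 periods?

72

Call the bands 1 to 4, youngest first.
After projecting period 1:
Births: 720 * 0.437 = 315
Band 2: 1280 * 0.955 = 1222
Band 3: 720 * 0.946 = 681
Band 4: 1600 * 0.928 = 1485
Net migration: Band 3 + 120 → 801; Band 4 − 120 → 1365
Giving 315 / 1222 / 801 / 1365.
After projecting period 2:
Births: 1222 * 0.437 = 534
Band 2: 315 * 0.955 = 301
Band 3: 1222 * 0.946 = 1156
Band 4: 801 * 0.928 = 743
Net migration: Band 3 + 120 → 1276; Band 4 − 120 → 623
Giving 534 / 301 / 1276 / 623.
After projecting period 3:
Births: 301 * 0.437 = 132
Band 2: 534 * 0.955 = 510
Band 3: 301 * 0.946 = 285
Band 4: 1276 * 0.928 = 1184
Net migration: Band 3 + 120 → 405; Band 4 − 120 → 1064
Giving 132 / 510 / 405 / 1064.
Scenario A total after 3 periods: 2111
Scenario B projection —
After projecting period 1:
Births: 720 * 0.467 = 336
Band 2: 1280 * 0.955 = 1222
Band 3: 720 * 0.946 = 681
Band 4: 1600 * 0.928 = 1485
Net migration: Band 3 + 120 → 801; Band 4 − 120 → 1365
Giving 336 / 1222 / 801 / 1365.
After projecting period 2:
Births: 1222 * 0.467 = 571
Band 2: 336 * 0.955 = 321
Band 3: 1222 * 0.946 = 1156
Band 4: 801 * 0.928 = 743
Net migration: Band 3 + 120 → 1276; Band 4 − 120 → 623
Giving 571 / 321 / 1276 / 623.
After projecting period 3:
Births: 321 * 0.467 = 150
Band 2: 571 * 0.955 = 545
Band 3: 321 * 0.946 = 304
Band 4: 1276 * 0.928 = 1184
Net migration: Band 3 + 120 → 424; Band 4 − 120 → 1064
Giving 150 / 545 / 424 / 1064.
Scenario B total after 3 periods: 2183
Difference B − A = 2183 − 2111 = 72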